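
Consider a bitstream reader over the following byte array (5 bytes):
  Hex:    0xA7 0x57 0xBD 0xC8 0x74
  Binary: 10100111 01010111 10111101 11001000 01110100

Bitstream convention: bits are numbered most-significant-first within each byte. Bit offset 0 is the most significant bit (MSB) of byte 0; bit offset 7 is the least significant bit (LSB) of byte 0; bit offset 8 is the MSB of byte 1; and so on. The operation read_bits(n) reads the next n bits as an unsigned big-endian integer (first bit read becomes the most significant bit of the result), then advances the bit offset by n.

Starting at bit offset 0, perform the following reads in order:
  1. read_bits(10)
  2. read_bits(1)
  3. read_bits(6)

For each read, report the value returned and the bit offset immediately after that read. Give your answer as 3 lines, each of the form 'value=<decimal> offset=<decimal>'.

Read 1: bits[0:10] width=10 -> value=669 (bin 1010011101); offset now 10 = byte 1 bit 2; 30 bits remain
Read 2: bits[10:11] width=1 -> value=0 (bin 0); offset now 11 = byte 1 bit 3; 29 bits remain
Read 3: bits[11:17] width=6 -> value=47 (bin 101111); offset now 17 = byte 2 bit 1; 23 bits remain

Answer: value=669 offset=10
value=0 offset=11
value=47 offset=17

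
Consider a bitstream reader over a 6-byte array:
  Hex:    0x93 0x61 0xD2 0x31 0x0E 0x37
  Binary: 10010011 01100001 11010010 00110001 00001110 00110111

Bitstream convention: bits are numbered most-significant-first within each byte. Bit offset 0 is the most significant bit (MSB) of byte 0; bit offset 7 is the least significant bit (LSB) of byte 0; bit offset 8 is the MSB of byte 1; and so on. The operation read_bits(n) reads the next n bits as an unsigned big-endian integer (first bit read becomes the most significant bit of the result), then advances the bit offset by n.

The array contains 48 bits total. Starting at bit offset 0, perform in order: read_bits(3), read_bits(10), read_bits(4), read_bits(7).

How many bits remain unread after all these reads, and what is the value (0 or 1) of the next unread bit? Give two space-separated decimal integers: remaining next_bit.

Read 1: bits[0:3] width=3 -> value=4 (bin 100); offset now 3 = byte 0 bit 3; 45 bits remain
Read 2: bits[3:13] width=10 -> value=620 (bin 1001101100); offset now 13 = byte 1 bit 5; 35 bits remain
Read 3: bits[13:17] width=4 -> value=3 (bin 0011); offset now 17 = byte 2 bit 1; 31 bits remain
Read 4: bits[17:24] width=7 -> value=82 (bin 1010010); offset now 24 = byte 3 bit 0; 24 bits remain

Answer: 24 0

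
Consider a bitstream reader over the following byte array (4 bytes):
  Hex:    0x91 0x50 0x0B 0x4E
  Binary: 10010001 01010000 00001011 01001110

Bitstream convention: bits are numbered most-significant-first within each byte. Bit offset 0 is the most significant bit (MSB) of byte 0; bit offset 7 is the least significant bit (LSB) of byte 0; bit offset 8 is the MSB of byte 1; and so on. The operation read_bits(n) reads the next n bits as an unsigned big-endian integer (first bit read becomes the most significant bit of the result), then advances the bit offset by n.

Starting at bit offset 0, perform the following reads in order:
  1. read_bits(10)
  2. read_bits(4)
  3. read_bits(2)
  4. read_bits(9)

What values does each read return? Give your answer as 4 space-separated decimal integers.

Answer: 581 4 0 22

Derivation:
Read 1: bits[0:10] width=10 -> value=581 (bin 1001000101); offset now 10 = byte 1 bit 2; 22 bits remain
Read 2: bits[10:14] width=4 -> value=4 (bin 0100); offset now 14 = byte 1 bit 6; 18 bits remain
Read 3: bits[14:16] width=2 -> value=0 (bin 00); offset now 16 = byte 2 bit 0; 16 bits remain
Read 4: bits[16:25] width=9 -> value=22 (bin 000010110); offset now 25 = byte 3 bit 1; 7 bits remain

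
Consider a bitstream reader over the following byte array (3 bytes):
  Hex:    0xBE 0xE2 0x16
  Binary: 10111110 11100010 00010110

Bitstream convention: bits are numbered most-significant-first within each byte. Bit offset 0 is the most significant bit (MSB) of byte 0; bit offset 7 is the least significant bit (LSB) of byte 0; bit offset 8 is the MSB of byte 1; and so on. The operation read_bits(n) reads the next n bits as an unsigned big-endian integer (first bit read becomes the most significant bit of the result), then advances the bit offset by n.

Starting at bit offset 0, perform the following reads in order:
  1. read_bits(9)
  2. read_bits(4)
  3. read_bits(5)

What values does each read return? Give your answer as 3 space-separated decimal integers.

Answer: 381 12 8

Derivation:
Read 1: bits[0:9] width=9 -> value=381 (bin 101111101); offset now 9 = byte 1 bit 1; 15 bits remain
Read 2: bits[9:13] width=4 -> value=12 (bin 1100); offset now 13 = byte 1 bit 5; 11 bits remain
Read 3: bits[13:18] width=5 -> value=8 (bin 01000); offset now 18 = byte 2 bit 2; 6 bits remain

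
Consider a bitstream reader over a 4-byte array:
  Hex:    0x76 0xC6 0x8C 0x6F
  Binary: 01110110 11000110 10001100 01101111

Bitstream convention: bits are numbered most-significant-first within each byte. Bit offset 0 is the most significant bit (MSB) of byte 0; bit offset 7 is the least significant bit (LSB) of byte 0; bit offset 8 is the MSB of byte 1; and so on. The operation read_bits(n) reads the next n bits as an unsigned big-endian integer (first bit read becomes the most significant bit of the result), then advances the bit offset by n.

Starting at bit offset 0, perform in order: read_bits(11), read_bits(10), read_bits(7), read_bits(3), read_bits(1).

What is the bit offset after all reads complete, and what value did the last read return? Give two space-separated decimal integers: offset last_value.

Read 1: bits[0:11] width=11 -> value=950 (bin 01110110110); offset now 11 = byte 1 bit 3; 21 bits remain
Read 2: bits[11:21] width=10 -> value=209 (bin 0011010001); offset now 21 = byte 2 bit 5; 11 bits remain
Read 3: bits[21:28] width=7 -> value=70 (bin 1000110); offset now 28 = byte 3 bit 4; 4 bits remain
Read 4: bits[28:31] width=3 -> value=7 (bin 111); offset now 31 = byte 3 bit 7; 1 bits remain
Read 5: bits[31:32] width=1 -> value=1 (bin 1); offset now 32 = byte 4 bit 0; 0 bits remain

Answer: 32 1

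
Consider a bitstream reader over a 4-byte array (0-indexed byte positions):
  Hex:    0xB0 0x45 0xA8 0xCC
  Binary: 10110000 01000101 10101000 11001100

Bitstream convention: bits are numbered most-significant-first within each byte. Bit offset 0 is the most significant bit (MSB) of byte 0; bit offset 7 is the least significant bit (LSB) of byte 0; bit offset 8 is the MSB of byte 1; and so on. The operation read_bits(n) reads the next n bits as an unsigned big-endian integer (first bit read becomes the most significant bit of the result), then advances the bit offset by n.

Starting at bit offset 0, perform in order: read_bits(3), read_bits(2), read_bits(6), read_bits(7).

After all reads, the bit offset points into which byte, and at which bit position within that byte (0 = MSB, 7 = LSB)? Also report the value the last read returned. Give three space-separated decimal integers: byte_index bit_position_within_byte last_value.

Read 1: bits[0:3] width=3 -> value=5 (bin 101); offset now 3 = byte 0 bit 3; 29 bits remain
Read 2: bits[3:5] width=2 -> value=2 (bin 10); offset now 5 = byte 0 bit 5; 27 bits remain
Read 3: bits[5:11] width=6 -> value=2 (bin 000010); offset now 11 = byte 1 bit 3; 21 bits remain
Read 4: bits[11:18] width=7 -> value=22 (bin 0010110); offset now 18 = byte 2 bit 2; 14 bits remain

Answer: 2 2 22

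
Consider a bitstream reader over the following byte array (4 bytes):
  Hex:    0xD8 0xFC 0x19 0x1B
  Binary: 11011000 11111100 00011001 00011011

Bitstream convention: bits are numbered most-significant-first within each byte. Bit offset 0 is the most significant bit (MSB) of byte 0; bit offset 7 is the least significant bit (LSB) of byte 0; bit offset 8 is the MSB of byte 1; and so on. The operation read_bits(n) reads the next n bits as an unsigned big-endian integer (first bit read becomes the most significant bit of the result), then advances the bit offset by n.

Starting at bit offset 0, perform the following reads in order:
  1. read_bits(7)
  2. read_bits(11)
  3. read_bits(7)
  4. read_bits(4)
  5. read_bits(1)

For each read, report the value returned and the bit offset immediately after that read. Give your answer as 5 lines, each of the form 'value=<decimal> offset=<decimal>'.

Read 1: bits[0:7] width=7 -> value=108 (bin 1101100); offset now 7 = byte 0 bit 7; 25 bits remain
Read 2: bits[7:18] width=11 -> value=1008 (bin 01111110000); offset now 18 = byte 2 bit 2; 14 bits remain
Read 3: bits[18:25] width=7 -> value=50 (bin 0110010); offset now 25 = byte 3 bit 1; 7 bits remain
Read 4: bits[25:29] width=4 -> value=3 (bin 0011); offset now 29 = byte 3 bit 5; 3 bits remain
Read 5: bits[29:30] width=1 -> value=0 (bin 0); offset now 30 = byte 3 bit 6; 2 bits remain

Answer: value=108 offset=7
value=1008 offset=18
value=50 offset=25
value=3 offset=29
value=0 offset=30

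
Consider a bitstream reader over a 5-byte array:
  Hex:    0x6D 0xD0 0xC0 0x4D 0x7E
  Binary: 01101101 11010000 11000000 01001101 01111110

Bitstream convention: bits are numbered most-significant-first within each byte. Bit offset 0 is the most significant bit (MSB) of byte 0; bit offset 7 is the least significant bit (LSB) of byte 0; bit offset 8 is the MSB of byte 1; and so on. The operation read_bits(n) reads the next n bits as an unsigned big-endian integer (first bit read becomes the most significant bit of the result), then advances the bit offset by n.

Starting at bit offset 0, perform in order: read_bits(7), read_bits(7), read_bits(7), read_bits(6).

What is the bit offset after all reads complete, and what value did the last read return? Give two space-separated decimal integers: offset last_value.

Read 1: bits[0:7] width=7 -> value=54 (bin 0110110); offset now 7 = byte 0 bit 7; 33 bits remain
Read 2: bits[7:14] width=7 -> value=116 (bin 1110100); offset now 14 = byte 1 bit 6; 26 bits remain
Read 3: bits[14:21] width=7 -> value=24 (bin 0011000); offset now 21 = byte 2 bit 5; 19 bits remain
Read 4: bits[21:27] width=6 -> value=2 (bin 000010); offset now 27 = byte 3 bit 3; 13 bits remain

Answer: 27 2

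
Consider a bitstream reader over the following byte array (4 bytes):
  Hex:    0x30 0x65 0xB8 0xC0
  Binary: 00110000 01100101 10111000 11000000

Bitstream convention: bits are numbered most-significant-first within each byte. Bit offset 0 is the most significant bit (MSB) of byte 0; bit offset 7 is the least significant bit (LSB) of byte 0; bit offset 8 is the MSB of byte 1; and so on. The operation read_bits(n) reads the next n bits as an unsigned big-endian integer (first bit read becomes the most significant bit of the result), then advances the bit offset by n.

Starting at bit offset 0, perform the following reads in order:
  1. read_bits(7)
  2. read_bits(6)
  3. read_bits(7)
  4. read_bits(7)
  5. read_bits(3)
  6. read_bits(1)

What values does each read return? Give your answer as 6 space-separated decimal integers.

Read 1: bits[0:7] width=7 -> value=24 (bin 0011000); offset now 7 = byte 0 bit 7; 25 bits remain
Read 2: bits[7:13] width=6 -> value=12 (bin 001100); offset now 13 = byte 1 bit 5; 19 bits remain
Read 3: bits[13:20] width=7 -> value=91 (bin 1011011); offset now 20 = byte 2 bit 4; 12 bits remain
Read 4: bits[20:27] width=7 -> value=70 (bin 1000110); offset now 27 = byte 3 bit 3; 5 bits remain
Read 5: bits[27:30] width=3 -> value=0 (bin 000); offset now 30 = byte 3 bit 6; 2 bits remain
Read 6: bits[30:31] width=1 -> value=0 (bin 0); offset now 31 = byte 3 bit 7; 1 bits remain

Answer: 24 12 91 70 0 0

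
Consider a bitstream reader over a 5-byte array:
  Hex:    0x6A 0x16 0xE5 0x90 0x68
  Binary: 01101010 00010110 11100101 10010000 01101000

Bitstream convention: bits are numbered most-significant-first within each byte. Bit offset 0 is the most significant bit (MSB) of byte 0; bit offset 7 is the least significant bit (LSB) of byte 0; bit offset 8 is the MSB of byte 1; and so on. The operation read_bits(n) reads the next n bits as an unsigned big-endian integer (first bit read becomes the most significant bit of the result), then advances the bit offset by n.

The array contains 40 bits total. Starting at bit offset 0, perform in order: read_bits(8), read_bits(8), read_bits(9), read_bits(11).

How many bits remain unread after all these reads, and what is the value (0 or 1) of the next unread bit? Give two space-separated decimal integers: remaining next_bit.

Read 1: bits[0:8] width=8 -> value=106 (bin 01101010); offset now 8 = byte 1 bit 0; 32 bits remain
Read 2: bits[8:16] width=8 -> value=22 (bin 00010110); offset now 16 = byte 2 bit 0; 24 bits remain
Read 3: bits[16:25] width=9 -> value=459 (bin 111001011); offset now 25 = byte 3 bit 1; 15 bits remain
Read 4: bits[25:36] width=11 -> value=262 (bin 00100000110); offset now 36 = byte 4 bit 4; 4 bits remain

Answer: 4 1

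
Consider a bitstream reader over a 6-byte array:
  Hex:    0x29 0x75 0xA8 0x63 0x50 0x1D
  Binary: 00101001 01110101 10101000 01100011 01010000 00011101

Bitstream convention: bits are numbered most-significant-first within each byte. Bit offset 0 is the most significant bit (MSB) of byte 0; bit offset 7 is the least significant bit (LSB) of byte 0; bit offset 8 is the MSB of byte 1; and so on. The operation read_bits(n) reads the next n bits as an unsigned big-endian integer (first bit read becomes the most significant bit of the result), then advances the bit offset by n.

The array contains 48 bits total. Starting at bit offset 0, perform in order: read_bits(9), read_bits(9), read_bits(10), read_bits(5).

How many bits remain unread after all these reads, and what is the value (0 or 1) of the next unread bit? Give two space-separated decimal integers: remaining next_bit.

Read 1: bits[0:9] width=9 -> value=82 (bin 001010010); offset now 9 = byte 1 bit 1; 39 bits remain
Read 2: bits[9:18] width=9 -> value=470 (bin 111010110); offset now 18 = byte 2 bit 2; 30 bits remain
Read 3: bits[18:28] width=10 -> value=646 (bin 1010000110); offset now 28 = byte 3 bit 4; 20 bits remain
Read 4: bits[28:33] width=5 -> value=6 (bin 00110); offset now 33 = byte 4 bit 1; 15 bits remain

Answer: 15 1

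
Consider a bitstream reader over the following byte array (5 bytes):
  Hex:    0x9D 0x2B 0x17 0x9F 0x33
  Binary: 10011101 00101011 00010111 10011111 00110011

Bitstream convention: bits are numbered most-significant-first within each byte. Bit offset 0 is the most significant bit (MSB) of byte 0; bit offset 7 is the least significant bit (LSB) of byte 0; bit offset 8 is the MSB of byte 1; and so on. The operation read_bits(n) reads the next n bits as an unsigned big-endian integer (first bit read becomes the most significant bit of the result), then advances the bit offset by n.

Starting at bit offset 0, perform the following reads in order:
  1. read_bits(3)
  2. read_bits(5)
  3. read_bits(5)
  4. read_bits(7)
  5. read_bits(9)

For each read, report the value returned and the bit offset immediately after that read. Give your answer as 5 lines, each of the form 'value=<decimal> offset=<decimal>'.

Read 1: bits[0:3] width=3 -> value=4 (bin 100); offset now 3 = byte 0 bit 3; 37 bits remain
Read 2: bits[3:8] width=5 -> value=29 (bin 11101); offset now 8 = byte 1 bit 0; 32 bits remain
Read 3: bits[8:13] width=5 -> value=5 (bin 00101); offset now 13 = byte 1 bit 5; 27 bits remain
Read 4: bits[13:20] width=7 -> value=49 (bin 0110001); offset now 20 = byte 2 bit 4; 20 bits remain
Read 5: bits[20:29] width=9 -> value=243 (bin 011110011); offset now 29 = byte 3 bit 5; 11 bits remain

Answer: value=4 offset=3
value=29 offset=8
value=5 offset=13
value=49 offset=20
value=243 offset=29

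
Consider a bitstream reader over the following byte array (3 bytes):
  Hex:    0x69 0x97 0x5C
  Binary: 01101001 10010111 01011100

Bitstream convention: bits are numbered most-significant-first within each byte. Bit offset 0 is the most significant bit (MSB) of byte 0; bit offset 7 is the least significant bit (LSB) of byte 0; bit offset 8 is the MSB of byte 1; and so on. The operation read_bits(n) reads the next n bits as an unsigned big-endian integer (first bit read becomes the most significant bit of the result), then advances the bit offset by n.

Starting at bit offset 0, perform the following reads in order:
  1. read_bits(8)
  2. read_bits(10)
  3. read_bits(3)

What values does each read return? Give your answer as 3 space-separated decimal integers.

Read 1: bits[0:8] width=8 -> value=105 (bin 01101001); offset now 8 = byte 1 bit 0; 16 bits remain
Read 2: bits[8:18] width=10 -> value=605 (bin 1001011101); offset now 18 = byte 2 bit 2; 6 bits remain
Read 3: bits[18:21] width=3 -> value=3 (bin 011); offset now 21 = byte 2 bit 5; 3 bits remain

Answer: 105 605 3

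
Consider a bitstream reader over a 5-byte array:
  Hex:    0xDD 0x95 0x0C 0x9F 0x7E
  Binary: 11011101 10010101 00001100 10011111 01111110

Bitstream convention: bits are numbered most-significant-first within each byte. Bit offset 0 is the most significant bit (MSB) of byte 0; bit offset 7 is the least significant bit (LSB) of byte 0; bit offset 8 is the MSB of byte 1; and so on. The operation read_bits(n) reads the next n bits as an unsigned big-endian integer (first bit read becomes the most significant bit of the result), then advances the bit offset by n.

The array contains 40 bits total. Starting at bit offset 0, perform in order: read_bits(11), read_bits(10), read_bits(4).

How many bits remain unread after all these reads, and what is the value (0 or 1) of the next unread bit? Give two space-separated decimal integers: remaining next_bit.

Read 1: bits[0:11] width=11 -> value=1772 (bin 11011101100); offset now 11 = byte 1 bit 3; 29 bits remain
Read 2: bits[11:21] width=10 -> value=673 (bin 1010100001); offset now 21 = byte 2 bit 5; 19 bits remain
Read 3: bits[21:25] width=4 -> value=9 (bin 1001); offset now 25 = byte 3 bit 1; 15 bits remain

Answer: 15 0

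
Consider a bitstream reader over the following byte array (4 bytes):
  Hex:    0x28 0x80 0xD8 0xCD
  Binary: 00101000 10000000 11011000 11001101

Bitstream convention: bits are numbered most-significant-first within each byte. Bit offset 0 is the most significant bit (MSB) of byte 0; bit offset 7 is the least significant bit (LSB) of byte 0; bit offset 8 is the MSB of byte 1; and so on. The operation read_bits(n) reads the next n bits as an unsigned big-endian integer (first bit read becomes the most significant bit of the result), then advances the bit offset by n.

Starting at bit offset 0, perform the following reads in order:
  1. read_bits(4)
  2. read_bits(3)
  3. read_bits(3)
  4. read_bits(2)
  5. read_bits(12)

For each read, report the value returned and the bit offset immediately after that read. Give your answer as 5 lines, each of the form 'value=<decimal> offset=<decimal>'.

Answer: value=2 offset=4
value=4 offset=7
value=2 offset=10
value=0 offset=12
value=216 offset=24

Derivation:
Read 1: bits[0:4] width=4 -> value=2 (bin 0010); offset now 4 = byte 0 bit 4; 28 bits remain
Read 2: bits[4:7] width=3 -> value=4 (bin 100); offset now 7 = byte 0 bit 7; 25 bits remain
Read 3: bits[7:10] width=3 -> value=2 (bin 010); offset now 10 = byte 1 bit 2; 22 bits remain
Read 4: bits[10:12] width=2 -> value=0 (bin 00); offset now 12 = byte 1 bit 4; 20 bits remain
Read 5: bits[12:24] width=12 -> value=216 (bin 000011011000); offset now 24 = byte 3 bit 0; 8 bits remain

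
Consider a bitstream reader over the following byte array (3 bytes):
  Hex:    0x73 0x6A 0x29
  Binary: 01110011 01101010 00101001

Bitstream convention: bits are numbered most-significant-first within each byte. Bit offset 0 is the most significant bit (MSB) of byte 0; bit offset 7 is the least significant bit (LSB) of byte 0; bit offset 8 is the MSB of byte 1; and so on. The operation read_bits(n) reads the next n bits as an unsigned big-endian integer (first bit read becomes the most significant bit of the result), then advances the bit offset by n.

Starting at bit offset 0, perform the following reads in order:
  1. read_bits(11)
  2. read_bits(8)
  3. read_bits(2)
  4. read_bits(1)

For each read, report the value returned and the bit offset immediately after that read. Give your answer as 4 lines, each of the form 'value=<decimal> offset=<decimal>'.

Answer: value=923 offset=11
value=81 offset=19
value=1 offset=21
value=0 offset=22

Derivation:
Read 1: bits[0:11] width=11 -> value=923 (bin 01110011011); offset now 11 = byte 1 bit 3; 13 bits remain
Read 2: bits[11:19] width=8 -> value=81 (bin 01010001); offset now 19 = byte 2 bit 3; 5 bits remain
Read 3: bits[19:21] width=2 -> value=1 (bin 01); offset now 21 = byte 2 bit 5; 3 bits remain
Read 4: bits[21:22] width=1 -> value=0 (bin 0); offset now 22 = byte 2 bit 6; 2 bits remain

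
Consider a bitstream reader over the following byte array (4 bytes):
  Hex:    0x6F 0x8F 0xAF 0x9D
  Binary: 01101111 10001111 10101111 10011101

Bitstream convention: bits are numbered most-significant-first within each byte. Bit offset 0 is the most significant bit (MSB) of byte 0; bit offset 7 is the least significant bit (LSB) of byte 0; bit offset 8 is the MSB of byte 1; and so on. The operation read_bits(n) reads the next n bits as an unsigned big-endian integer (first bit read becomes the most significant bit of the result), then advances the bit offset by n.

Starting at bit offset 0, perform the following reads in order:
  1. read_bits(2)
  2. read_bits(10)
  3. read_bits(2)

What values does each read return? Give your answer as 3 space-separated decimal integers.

Answer: 1 760 3

Derivation:
Read 1: bits[0:2] width=2 -> value=1 (bin 01); offset now 2 = byte 0 bit 2; 30 bits remain
Read 2: bits[2:12] width=10 -> value=760 (bin 1011111000); offset now 12 = byte 1 bit 4; 20 bits remain
Read 3: bits[12:14] width=2 -> value=3 (bin 11); offset now 14 = byte 1 bit 6; 18 bits remain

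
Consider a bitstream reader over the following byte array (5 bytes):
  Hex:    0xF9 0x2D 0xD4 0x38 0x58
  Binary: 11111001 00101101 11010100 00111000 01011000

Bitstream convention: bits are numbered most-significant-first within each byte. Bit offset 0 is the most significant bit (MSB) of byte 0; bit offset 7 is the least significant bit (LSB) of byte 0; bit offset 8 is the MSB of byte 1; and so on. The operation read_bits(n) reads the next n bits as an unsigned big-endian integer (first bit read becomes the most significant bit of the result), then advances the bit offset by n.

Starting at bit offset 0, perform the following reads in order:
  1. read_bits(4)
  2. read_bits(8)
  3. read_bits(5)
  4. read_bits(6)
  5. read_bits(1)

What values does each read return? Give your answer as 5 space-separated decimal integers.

Answer: 15 146 27 42 0

Derivation:
Read 1: bits[0:4] width=4 -> value=15 (bin 1111); offset now 4 = byte 0 bit 4; 36 bits remain
Read 2: bits[4:12] width=8 -> value=146 (bin 10010010); offset now 12 = byte 1 bit 4; 28 bits remain
Read 3: bits[12:17] width=5 -> value=27 (bin 11011); offset now 17 = byte 2 bit 1; 23 bits remain
Read 4: bits[17:23] width=6 -> value=42 (bin 101010); offset now 23 = byte 2 bit 7; 17 bits remain
Read 5: bits[23:24] width=1 -> value=0 (bin 0); offset now 24 = byte 3 bit 0; 16 bits remain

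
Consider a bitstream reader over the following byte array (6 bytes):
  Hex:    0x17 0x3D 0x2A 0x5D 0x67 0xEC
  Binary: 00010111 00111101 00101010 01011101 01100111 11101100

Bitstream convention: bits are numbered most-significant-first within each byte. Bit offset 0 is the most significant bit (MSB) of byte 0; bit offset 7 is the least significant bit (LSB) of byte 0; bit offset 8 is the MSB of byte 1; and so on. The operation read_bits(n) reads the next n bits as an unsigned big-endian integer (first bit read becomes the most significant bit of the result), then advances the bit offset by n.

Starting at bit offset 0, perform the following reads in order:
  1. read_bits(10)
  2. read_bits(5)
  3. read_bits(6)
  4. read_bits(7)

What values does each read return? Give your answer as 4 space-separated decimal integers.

Read 1: bits[0:10] width=10 -> value=92 (bin 0001011100); offset now 10 = byte 1 bit 2; 38 bits remain
Read 2: bits[10:15] width=5 -> value=30 (bin 11110); offset now 15 = byte 1 bit 7; 33 bits remain
Read 3: bits[15:21] width=6 -> value=37 (bin 100101); offset now 21 = byte 2 bit 5; 27 bits remain
Read 4: bits[21:28] width=7 -> value=37 (bin 0100101); offset now 28 = byte 3 bit 4; 20 bits remain

Answer: 92 30 37 37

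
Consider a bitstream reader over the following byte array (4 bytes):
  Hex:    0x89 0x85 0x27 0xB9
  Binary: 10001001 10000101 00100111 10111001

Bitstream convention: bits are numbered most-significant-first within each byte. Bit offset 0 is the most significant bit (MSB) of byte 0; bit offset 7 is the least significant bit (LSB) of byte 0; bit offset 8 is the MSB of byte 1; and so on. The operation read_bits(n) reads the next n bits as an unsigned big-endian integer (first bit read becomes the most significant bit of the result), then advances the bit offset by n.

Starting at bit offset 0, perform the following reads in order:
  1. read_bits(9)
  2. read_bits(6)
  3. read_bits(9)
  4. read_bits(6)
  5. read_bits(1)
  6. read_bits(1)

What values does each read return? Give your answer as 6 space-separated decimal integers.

Answer: 275 2 295 46 0 1

Derivation:
Read 1: bits[0:9] width=9 -> value=275 (bin 100010011); offset now 9 = byte 1 bit 1; 23 bits remain
Read 2: bits[9:15] width=6 -> value=2 (bin 000010); offset now 15 = byte 1 bit 7; 17 bits remain
Read 3: bits[15:24] width=9 -> value=295 (bin 100100111); offset now 24 = byte 3 bit 0; 8 bits remain
Read 4: bits[24:30] width=6 -> value=46 (bin 101110); offset now 30 = byte 3 bit 6; 2 bits remain
Read 5: bits[30:31] width=1 -> value=0 (bin 0); offset now 31 = byte 3 bit 7; 1 bits remain
Read 6: bits[31:32] width=1 -> value=1 (bin 1); offset now 32 = byte 4 bit 0; 0 bits remain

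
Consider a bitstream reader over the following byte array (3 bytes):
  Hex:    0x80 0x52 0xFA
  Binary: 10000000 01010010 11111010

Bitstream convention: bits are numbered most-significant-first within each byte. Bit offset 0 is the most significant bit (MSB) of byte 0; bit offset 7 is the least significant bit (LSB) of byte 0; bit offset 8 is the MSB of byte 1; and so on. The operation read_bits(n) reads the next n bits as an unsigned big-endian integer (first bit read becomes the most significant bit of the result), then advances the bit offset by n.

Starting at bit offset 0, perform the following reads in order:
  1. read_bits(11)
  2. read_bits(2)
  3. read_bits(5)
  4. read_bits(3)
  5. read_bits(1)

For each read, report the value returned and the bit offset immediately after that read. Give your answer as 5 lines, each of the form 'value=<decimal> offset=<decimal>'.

Answer: value=1026 offset=11
value=2 offset=13
value=11 offset=18
value=7 offset=21
value=0 offset=22

Derivation:
Read 1: bits[0:11] width=11 -> value=1026 (bin 10000000010); offset now 11 = byte 1 bit 3; 13 bits remain
Read 2: bits[11:13] width=2 -> value=2 (bin 10); offset now 13 = byte 1 bit 5; 11 bits remain
Read 3: bits[13:18] width=5 -> value=11 (bin 01011); offset now 18 = byte 2 bit 2; 6 bits remain
Read 4: bits[18:21] width=3 -> value=7 (bin 111); offset now 21 = byte 2 bit 5; 3 bits remain
Read 5: bits[21:22] width=1 -> value=0 (bin 0); offset now 22 = byte 2 bit 6; 2 bits remain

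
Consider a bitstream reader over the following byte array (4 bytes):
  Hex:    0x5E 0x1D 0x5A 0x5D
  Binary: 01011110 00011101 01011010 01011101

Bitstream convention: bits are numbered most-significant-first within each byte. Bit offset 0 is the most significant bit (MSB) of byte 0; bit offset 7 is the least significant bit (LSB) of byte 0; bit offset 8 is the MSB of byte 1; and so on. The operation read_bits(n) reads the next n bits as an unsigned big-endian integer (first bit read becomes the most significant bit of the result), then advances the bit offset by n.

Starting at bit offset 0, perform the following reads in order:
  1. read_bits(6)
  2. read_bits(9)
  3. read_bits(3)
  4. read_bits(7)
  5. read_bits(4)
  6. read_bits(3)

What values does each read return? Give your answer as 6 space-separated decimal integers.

Read 1: bits[0:6] width=6 -> value=23 (bin 010111); offset now 6 = byte 0 bit 6; 26 bits remain
Read 2: bits[6:15] width=9 -> value=270 (bin 100001110); offset now 15 = byte 1 bit 7; 17 bits remain
Read 3: bits[15:18] width=3 -> value=5 (bin 101); offset now 18 = byte 2 bit 2; 14 bits remain
Read 4: bits[18:25] width=7 -> value=52 (bin 0110100); offset now 25 = byte 3 bit 1; 7 bits remain
Read 5: bits[25:29] width=4 -> value=11 (bin 1011); offset now 29 = byte 3 bit 5; 3 bits remain
Read 6: bits[29:32] width=3 -> value=5 (bin 101); offset now 32 = byte 4 bit 0; 0 bits remain

Answer: 23 270 5 52 11 5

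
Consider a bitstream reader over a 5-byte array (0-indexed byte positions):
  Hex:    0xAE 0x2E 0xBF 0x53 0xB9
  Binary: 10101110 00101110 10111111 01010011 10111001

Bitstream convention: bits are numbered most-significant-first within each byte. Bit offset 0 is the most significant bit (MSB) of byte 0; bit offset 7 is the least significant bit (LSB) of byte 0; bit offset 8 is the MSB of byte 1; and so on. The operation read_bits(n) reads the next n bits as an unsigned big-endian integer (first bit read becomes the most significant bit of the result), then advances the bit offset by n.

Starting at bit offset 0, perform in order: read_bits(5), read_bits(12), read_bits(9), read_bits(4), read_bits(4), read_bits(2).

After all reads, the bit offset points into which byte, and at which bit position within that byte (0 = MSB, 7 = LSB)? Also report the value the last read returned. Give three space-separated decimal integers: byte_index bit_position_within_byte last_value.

Read 1: bits[0:5] width=5 -> value=21 (bin 10101); offset now 5 = byte 0 bit 5; 35 bits remain
Read 2: bits[5:17] width=12 -> value=3165 (bin 110001011101); offset now 17 = byte 2 bit 1; 23 bits remain
Read 3: bits[17:26] width=9 -> value=253 (bin 011111101); offset now 26 = byte 3 bit 2; 14 bits remain
Read 4: bits[26:30] width=4 -> value=4 (bin 0100); offset now 30 = byte 3 bit 6; 10 bits remain
Read 5: bits[30:34] width=4 -> value=14 (bin 1110); offset now 34 = byte 4 bit 2; 6 bits remain
Read 6: bits[34:36] width=2 -> value=3 (bin 11); offset now 36 = byte 4 bit 4; 4 bits remain

Answer: 4 4 3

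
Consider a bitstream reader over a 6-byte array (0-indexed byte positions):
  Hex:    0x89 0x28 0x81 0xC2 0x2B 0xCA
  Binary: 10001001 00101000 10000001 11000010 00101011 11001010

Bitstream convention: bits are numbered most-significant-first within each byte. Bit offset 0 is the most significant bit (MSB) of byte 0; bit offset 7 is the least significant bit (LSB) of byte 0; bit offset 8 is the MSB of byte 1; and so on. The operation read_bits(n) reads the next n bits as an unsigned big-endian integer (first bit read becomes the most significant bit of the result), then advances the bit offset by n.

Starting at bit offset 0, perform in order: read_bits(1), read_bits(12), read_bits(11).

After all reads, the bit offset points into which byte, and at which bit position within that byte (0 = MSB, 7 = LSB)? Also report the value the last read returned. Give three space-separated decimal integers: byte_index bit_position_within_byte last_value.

Answer: 3 0 129

Derivation:
Read 1: bits[0:1] width=1 -> value=1 (bin 1); offset now 1 = byte 0 bit 1; 47 bits remain
Read 2: bits[1:13] width=12 -> value=293 (bin 000100100101); offset now 13 = byte 1 bit 5; 35 bits remain
Read 3: bits[13:24] width=11 -> value=129 (bin 00010000001); offset now 24 = byte 3 bit 0; 24 bits remain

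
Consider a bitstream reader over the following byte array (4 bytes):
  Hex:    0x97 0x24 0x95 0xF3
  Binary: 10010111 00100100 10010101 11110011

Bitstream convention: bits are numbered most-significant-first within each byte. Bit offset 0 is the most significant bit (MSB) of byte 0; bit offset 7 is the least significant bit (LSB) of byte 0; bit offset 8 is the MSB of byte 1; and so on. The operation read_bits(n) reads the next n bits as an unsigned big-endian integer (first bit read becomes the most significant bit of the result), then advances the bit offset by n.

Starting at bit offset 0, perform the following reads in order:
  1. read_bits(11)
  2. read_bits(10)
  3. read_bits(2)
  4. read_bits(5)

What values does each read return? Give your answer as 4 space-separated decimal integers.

Read 1: bits[0:11] width=11 -> value=1209 (bin 10010111001); offset now 11 = byte 1 bit 3; 21 bits remain
Read 2: bits[11:21] width=10 -> value=146 (bin 0010010010); offset now 21 = byte 2 bit 5; 11 bits remain
Read 3: bits[21:23] width=2 -> value=2 (bin 10); offset now 23 = byte 2 bit 7; 9 bits remain
Read 4: bits[23:28] width=5 -> value=31 (bin 11111); offset now 28 = byte 3 bit 4; 4 bits remain

Answer: 1209 146 2 31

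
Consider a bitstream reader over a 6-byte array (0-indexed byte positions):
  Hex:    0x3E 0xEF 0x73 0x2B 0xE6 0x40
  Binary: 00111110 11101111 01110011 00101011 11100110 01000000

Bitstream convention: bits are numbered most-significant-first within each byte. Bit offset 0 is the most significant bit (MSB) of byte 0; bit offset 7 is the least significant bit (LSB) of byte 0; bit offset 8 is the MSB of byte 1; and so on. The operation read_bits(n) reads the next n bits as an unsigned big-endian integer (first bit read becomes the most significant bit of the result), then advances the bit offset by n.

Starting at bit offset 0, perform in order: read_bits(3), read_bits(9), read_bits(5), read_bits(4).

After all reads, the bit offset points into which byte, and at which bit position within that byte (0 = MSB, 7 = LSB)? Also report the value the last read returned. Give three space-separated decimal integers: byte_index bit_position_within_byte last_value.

Read 1: bits[0:3] width=3 -> value=1 (bin 001); offset now 3 = byte 0 bit 3; 45 bits remain
Read 2: bits[3:12] width=9 -> value=494 (bin 111101110); offset now 12 = byte 1 bit 4; 36 bits remain
Read 3: bits[12:17] width=5 -> value=30 (bin 11110); offset now 17 = byte 2 bit 1; 31 bits remain
Read 4: bits[17:21] width=4 -> value=14 (bin 1110); offset now 21 = byte 2 bit 5; 27 bits remain

Answer: 2 5 14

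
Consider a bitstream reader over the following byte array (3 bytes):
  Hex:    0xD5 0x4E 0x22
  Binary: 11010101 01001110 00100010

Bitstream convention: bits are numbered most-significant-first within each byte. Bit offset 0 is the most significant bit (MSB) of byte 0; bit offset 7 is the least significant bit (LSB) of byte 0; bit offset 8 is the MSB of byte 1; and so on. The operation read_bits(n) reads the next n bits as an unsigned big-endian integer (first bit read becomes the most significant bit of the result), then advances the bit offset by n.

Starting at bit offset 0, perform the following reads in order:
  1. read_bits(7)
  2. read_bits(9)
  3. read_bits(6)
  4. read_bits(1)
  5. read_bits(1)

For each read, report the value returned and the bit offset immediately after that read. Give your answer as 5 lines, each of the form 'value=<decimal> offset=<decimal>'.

Read 1: bits[0:7] width=7 -> value=106 (bin 1101010); offset now 7 = byte 0 bit 7; 17 bits remain
Read 2: bits[7:16] width=9 -> value=334 (bin 101001110); offset now 16 = byte 2 bit 0; 8 bits remain
Read 3: bits[16:22] width=6 -> value=8 (bin 001000); offset now 22 = byte 2 bit 6; 2 bits remain
Read 4: bits[22:23] width=1 -> value=1 (bin 1); offset now 23 = byte 2 bit 7; 1 bits remain
Read 5: bits[23:24] width=1 -> value=0 (bin 0); offset now 24 = byte 3 bit 0; 0 bits remain

Answer: value=106 offset=7
value=334 offset=16
value=8 offset=22
value=1 offset=23
value=0 offset=24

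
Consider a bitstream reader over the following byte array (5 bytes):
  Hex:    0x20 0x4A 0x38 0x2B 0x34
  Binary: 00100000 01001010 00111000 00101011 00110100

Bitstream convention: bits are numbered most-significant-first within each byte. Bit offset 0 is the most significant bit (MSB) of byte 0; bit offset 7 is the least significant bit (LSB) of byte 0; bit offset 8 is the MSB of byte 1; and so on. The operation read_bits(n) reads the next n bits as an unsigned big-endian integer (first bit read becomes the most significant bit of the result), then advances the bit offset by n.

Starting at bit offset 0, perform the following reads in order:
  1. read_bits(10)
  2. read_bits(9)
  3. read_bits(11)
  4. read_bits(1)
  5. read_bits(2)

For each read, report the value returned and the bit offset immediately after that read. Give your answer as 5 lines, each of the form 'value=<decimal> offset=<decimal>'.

Answer: value=129 offset=10
value=81 offset=19
value=1546 offset=30
value=1 offset=31
value=2 offset=33

Derivation:
Read 1: bits[0:10] width=10 -> value=129 (bin 0010000001); offset now 10 = byte 1 bit 2; 30 bits remain
Read 2: bits[10:19] width=9 -> value=81 (bin 001010001); offset now 19 = byte 2 bit 3; 21 bits remain
Read 3: bits[19:30] width=11 -> value=1546 (bin 11000001010); offset now 30 = byte 3 bit 6; 10 bits remain
Read 4: bits[30:31] width=1 -> value=1 (bin 1); offset now 31 = byte 3 bit 7; 9 bits remain
Read 5: bits[31:33] width=2 -> value=2 (bin 10); offset now 33 = byte 4 bit 1; 7 bits remain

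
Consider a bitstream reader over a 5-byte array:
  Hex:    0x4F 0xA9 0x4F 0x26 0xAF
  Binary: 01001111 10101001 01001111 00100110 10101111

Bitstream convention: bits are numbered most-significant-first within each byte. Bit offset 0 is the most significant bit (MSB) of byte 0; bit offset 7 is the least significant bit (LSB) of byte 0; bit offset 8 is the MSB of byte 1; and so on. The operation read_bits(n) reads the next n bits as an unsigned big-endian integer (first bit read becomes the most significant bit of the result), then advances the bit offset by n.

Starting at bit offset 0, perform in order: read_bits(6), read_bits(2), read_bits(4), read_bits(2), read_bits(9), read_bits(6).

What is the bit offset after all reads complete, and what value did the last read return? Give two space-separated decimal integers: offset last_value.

Read 1: bits[0:6] width=6 -> value=19 (bin 010011); offset now 6 = byte 0 bit 6; 34 bits remain
Read 2: bits[6:8] width=2 -> value=3 (bin 11); offset now 8 = byte 1 bit 0; 32 bits remain
Read 3: bits[8:12] width=4 -> value=10 (bin 1010); offset now 12 = byte 1 bit 4; 28 bits remain
Read 4: bits[12:14] width=2 -> value=2 (bin 10); offset now 14 = byte 1 bit 6; 26 bits remain
Read 5: bits[14:23] width=9 -> value=167 (bin 010100111); offset now 23 = byte 2 bit 7; 17 bits remain
Read 6: bits[23:29] width=6 -> value=36 (bin 100100); offset now 29 = byte 3 bit 5; 11 bits remain

Answer: 29 36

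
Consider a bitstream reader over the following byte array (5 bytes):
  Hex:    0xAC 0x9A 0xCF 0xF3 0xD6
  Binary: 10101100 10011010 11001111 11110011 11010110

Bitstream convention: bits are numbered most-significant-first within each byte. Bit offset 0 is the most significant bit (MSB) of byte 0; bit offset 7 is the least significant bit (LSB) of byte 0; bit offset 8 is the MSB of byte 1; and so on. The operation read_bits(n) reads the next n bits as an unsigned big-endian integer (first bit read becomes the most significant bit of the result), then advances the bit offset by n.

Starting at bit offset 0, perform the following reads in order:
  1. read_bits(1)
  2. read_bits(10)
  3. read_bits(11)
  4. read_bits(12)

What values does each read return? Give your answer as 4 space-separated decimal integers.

Answer: 1 356 1715 4047

Derivation:
Read 1: bits[0:1] width=1 -> value=1 (bin 1); offset now 1 = byte 0 bit 1; 39 bits remain
Read 2: bits[1:11] width=10 -> value=356 (bin 0101100100); offset now 11 = byte 1 bit 3; 29 bits remain
Read 3: bits[11:22] width=11 -> value=1715 (bin 11010110011); offset now 22 = byte 2 bit 6; 18 bits remain
Read 4: bits[22:34] width=12 -> value=4047 (bin 111111001111); offset now 34 = byte 4 bit 2; 6 bits remain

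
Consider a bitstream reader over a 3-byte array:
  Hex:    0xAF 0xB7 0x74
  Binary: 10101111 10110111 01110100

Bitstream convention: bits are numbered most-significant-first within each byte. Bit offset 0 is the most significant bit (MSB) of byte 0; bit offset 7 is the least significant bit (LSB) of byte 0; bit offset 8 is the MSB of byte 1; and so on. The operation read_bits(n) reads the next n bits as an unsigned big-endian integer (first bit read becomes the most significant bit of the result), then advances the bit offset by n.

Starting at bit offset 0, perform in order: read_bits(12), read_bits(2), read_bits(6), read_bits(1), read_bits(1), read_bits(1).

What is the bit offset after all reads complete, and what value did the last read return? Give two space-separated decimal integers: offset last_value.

Answer: 23 0

Derivation:
Read 1: bits[0:12] width=12 -> value=2811 (bin 101011111011); offset now 12 = byte 1 bit 4; 12 bits remain
Read 2: bits[12:14] width=2 -> value=1 (bin 01); offset now 14 = byte 1 bit 6; 10 bits remain
Read 3: bits[14:20] width=6 -> value=55 (bin 110111); offset now 20 = byte 2 bit 4; 4 bits remain
Read 4: bits[20:21] width=1 -> value=0 (bin 0); offset now 21 = byte 2 bit 5; 3 bits remain
Read 5: bits[21:22] width=1 -> value=1 (bin 1); offset now 22 = byte 2 bit 6; 2 bits remain
Read 6: bits[22:23] width=1 -> value=0 (bin 0); offset now 23 = byte 2 bit 7; 1 bits remain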